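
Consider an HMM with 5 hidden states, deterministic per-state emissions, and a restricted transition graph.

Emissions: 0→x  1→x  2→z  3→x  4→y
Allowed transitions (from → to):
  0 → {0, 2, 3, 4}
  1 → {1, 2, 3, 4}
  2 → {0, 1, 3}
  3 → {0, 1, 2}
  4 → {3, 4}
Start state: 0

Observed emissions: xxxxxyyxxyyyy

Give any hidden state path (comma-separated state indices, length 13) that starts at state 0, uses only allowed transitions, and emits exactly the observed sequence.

  [0] x  {0,1,3}  => 0  start
  [1] x  {0,1,3}  => 3  0->3 ok
  [2] x  {0,1,3}  => 1  3->1 ok
  [3] x  {0,1,3}  => 1  1->1 ok
  [4] x  {0,1,3}  => 1  1->1 ok
  [5] y  {4}  => 4  1->4 ok
  [6] y  {4}  => 4  4->4 ok
  [7] x  {0,1,3}  => 3  4->3 ok
  [8] x  {0,1,3}  => 0  3->0 ok
  [9] y  {4}  => 4  0->4 ok
  [10] y  {4}  => 4  4->4 ok
  [11] y  {4}  => 4  4->4 ok
  [12] y  {4}  => 4  4->4 ok

0,3,1,1,1,4,4,3,0,4,4,4,4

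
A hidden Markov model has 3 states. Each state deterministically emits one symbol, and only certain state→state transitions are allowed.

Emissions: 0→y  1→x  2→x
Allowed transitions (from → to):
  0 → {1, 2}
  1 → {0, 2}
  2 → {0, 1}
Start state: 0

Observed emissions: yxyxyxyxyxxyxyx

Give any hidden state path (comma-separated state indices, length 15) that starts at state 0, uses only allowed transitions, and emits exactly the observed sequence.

0,1,0,1,0,1,0,1,0,2,1,0,1,0,2

  pos 0: y in {0}, choose 0; start
  pos 1: x in {1,2}, choose 1; 0->1 ok
  pos 2: y in {0}, choose 0; 1->0 ok
  pos 3: x in {1,2}, choose 1; 0->1 ok
  pos 4: y in {0}, choose 0; 1->0 ok
  pos 5: x in {1,2}, choose 1; 0->1 ok
  pos 6: y in {0}, choose 0; 1->0 ok
  pos 7: x in {1,2}, choose 1; 0->1 ok
  pos 8: y in {0}, choose 0; 1->0 ok
  pos 9: x in {1,2}, choose 2; 0->2 ok
  pos 10: x in {1,2}, choose 1; 2->1 ok
  pos 11: y in {0}, choose 0; 1->0 ok
  pos 12: x in {1,2}, choose 1; 0->1 ok
  pos 13: y in {0}, choose 0; 1->0 ok
  pos 14: x in {1,2}, choose 2; 0->2 ok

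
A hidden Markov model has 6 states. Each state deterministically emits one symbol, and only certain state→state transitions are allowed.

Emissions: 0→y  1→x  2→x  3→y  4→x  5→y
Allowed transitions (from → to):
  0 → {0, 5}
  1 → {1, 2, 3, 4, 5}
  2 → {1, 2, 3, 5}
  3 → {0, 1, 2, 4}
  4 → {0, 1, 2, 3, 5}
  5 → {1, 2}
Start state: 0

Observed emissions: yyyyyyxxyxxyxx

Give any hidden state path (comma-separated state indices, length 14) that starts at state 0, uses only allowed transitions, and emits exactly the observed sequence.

  t0 'y' -> {0,3,5}, take 0 (start)
  t1 'y' -> {0,3,5}, take 0 (0->0 ok)
  t2 'y' -> {0,3,5}, take 0 (0->0 ok)
  t3 'y' -> {0,3,5}, take 0 (0->0 ok)
  t4 'y' -> {0,3,5}, take 0 (0->0 ok)
  t5 'y' -> {0,3,5}, take 5 (0->5 ok)
  t6 'x' -> {1,2,4}, take 2 (5->2 ok)
  t7 'x' -> {1,2,4}, take 2 (2->2 ok)
  t8 'y' -> {0,3,5}, take 3 (2->3 ok)
  t9 'x' -> {1,2,4}, take 1 (3->1 ok)
  t10 'x' -> {1,2,4}, take 2 (1->2 ok)
  t11 'y' -> {0,3,5}, take 3 (2->3 ok)
  t12 'x' -> {1,2,4}, take 4 (3->4 ok)
  t13 'x' -> {1,2,4}, take 1 (4->1 ok)

0,0,0,0,0,5,2,2,3,1,2,3,4,1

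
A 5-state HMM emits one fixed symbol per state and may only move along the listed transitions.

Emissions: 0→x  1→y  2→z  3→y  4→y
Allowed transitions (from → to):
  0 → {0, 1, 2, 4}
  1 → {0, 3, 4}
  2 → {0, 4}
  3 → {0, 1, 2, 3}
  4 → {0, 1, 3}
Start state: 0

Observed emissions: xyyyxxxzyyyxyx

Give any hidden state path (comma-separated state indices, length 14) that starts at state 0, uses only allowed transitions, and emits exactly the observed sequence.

  pos 0: x in {0}, choose 0; start
  pos 1: y in {1,3,4}, choose 4; 0->4 ok
  pos 2: y in {1,3,4}, choose 3; 4->3 ok
  pos 3: y in {1,3,4}, choose 1; 3->1 ok
  pos 4: x in {0}, choose 0; 1->0 ok
  pos 5: x in {0}, choose 0; 0->0 ok
  pos 6: x in {0}, choose 0; 0->0 ok
  pos 7: z in {2}, choose 2; 0->2 ok
  pos 8: y in {1,3,4}, choose 4; 2->4 ok
  pos 9: y in {1,3,4}, choose 1; 4->1 ok
  pos 10: y in {1,3,4}, choose 4; 1->4 ok
  pos 11: x in {0}, choose 0; 4->0 ok
  pos 12: y in {1,3,4}, choose 1; 0->1 ok
  pos 13: x in {0}, choose 0; 1->0 ok

0,4,3,1,0,0,0,2,4,1,4,0,1,0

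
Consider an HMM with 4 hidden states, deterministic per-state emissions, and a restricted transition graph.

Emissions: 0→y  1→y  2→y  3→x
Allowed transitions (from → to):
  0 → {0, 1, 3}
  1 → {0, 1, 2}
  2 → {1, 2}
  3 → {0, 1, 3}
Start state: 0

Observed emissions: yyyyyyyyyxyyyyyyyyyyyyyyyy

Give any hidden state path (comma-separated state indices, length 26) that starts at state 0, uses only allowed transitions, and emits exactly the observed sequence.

0,0,1,1,0,0,0,1,0,3,1,2,1,2,2,2,2,2,2,1,1,0,0,0,0,0

  0: obs=y cand={0,1,2} pick 0 [start]
  1: obs=y cand={0,1,2} pick 0 [0->0 ok]
  2: obs=y cand={0,1,2} pick 1 [0->1 ok]
  3: obs=y cand={0,1,2} pick 1 [1->1 ok]
  4: obs=y cand={0,1,2} pick 0 [1->0 ok]
  5: obs=y cand={0,1,2} pick 0 [0->0 ok]
  6: obs=y cand={0,1,2} pick 0 [0->0 ok]
  7: obs=y cand={0,1,2} pick 1 [0->1 ok]
  8: obs=y cand={0,1,2} pick 0 [1->0 ok]
  9: obs=x cand={3} pick 3 [0->3 ok]
  10: obs=y cand={0,1,2} pick 1 [3->1 ok]
  11: obs=y cand={0,1,2} pick 2 [1->2 ok]
  12: obs=y cand={0,1,2} pick 1 [2->1 ok]
  13: obs=y cand={0,1,2} pick 2 [1->2 ok]
  14: obs=y cand={0,1,2} pick 2 [2->2 ok]
  15: obs=y cand={0,1,2} pick 2 [2->2 ok]
  16: obs=y cand={0,1,2} pick 2 [2->2 ok]
  17: obs=y cand={0,1,2} pick 2 [2->2 ok]
  18: obs=y cand={0,1,2} pick 2 [2->2 ok]
  19: obs=y cand={0,1,2} pick 1 [2->1 ok]
  20: obs=y cand={0,1,2} pick 1 [1->1 ok]
  21: obs=y cand={0,1,2} pick 0 [1->0 ok]
  22: obs=y cand={0,1,2} pick 0 [0->0 ok]
  23: obs=y cand={0,1,2} pick 0 [0->0 ok]
  24: obs=y cand={0,1,2} pick 0 [0->0 ok]
  25: obs=y cand={0,1,2} pick 0 [0->0 ok]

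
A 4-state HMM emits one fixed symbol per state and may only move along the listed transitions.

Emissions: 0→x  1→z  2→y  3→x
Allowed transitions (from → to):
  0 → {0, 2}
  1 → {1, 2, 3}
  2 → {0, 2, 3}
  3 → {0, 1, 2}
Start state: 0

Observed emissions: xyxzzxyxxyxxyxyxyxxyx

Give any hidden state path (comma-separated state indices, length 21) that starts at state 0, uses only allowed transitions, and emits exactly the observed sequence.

  0: obs=x cand={0,3} pick 0 [start]
  1: obs=y cand={2} pick 2 [0->2 ok]
  2: obs=x cand={0,3} pick 3 [2->3 ok]
  3: obs=z cand={1} pick 1 [3->1 ok]
  4: obs=z cand={1} pick 1 [1->1 ok]
  5: obs=x cand={0,3} pick 3 [1->3 ok]
  6: obs=y cand={2} pick 2 [3->2 ok]
  7: obs=x cand={0,3} pick 3 [2->3 ok]
  8: obs=x cand={0,3} pick 0 [3->0 ok]
  9: obs=y cand={2} pick 2 [0->2 ok]
  10: obs=x cand={0,3} pick 0 [2->0 ok]
  11: obs=x cand={0,3} pick 0 [0->0 ok]
  12: obs=y cand={2} pick 2 [0->2 ok]
  13: obs=x cand={0,3} pick 3 [2->3 ok]
  14: obs=y cand={2} pick 2 [3->2 ok]
  15: obs=x cand={0,3} pick 3 [2->3 ok]
  16: obs=y cand={2} pick 2 [3->2 ok]
  17: obs=x cand={0,3} pick 0 [2->0 ok]
  18: obs=x cand={0,3} pick 0 [0->0 ok]
  19: obs=y cand={2} pick 2 [0->2 ok]
  20: obs=x cand={0,3} pick 0 [2->0 ok]

0,2,3,1,1,3,2,3,0,2,0,0,2,3,2,3,2,0,0,2,0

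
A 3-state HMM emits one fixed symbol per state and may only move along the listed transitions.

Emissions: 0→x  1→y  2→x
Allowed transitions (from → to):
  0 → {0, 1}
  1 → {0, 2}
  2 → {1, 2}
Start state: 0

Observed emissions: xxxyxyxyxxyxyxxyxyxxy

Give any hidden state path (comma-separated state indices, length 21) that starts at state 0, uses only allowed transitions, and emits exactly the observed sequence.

0,0,0,1,2,1,2,1,0,0,1,2,1,0,0,1,2,1,2,2,1

  0: obs=x cand={0,2} pick 0 [start]
  1: obs=x cand={0,2} pick 0 [0->0 ok]
  2: obs=x cand={0,2} pick 0 [0->0 ok]
  3: obs=y cand={1} pick 1 [0->1 ok]
  4: obs=x cand={0,2} pick 2 [1->2 ok]
  5: obs=y cand={1} pick 1 [2->1 ok]
  6: obs=x cand={0,2} pick 2 [1->2 ok]
  7: obs=y cand={1} pick 1 [2->1 ok]
  8: obs=x cand={0,2} pick 0 [1->0 ok]
  9: obs=x cand={0,2} pick 0 [0->0 ok]
  10: obs=y cand={1} pick 1 [0->1 ok]
  11: obs=x cand={0,2} pick 2 [1->2 ok]
  12: obs=y cand={1} pick 1 [2->1 ok]
  13: obs=x cand={0,2} pick 0 [1->0 ok]
  14: obs=x cand={0,2} pick 0 [0->0 ok]
  15: obs=y cand={1} pick 1 [0->1 ok]
  16: obs=x cand={0,2} pick 2 [1->2 ok]
  17: obs=y cand={1} pick 1 [2->1 ok]
  18: obs=x cand={0,2} pick 2 [1->2 ok]
  19: obs=x cand={0,2} pick 2 [2->2 ok]
  20: obs=y cand={1} pick 1 [2->1 ok]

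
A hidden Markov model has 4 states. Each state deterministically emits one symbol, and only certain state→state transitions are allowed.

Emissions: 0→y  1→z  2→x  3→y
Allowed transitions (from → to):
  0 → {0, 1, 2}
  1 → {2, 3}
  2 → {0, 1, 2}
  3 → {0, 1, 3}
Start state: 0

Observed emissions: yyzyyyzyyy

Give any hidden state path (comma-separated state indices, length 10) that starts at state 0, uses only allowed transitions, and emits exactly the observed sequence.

  0: obs=y cand={0,3} pick 0 [start]
  1: obs=y cand={0,3} pick 0 [0->0 ok]
  2: obs=z cand={1} pick 1 [0->1 ok]
  3: obs=y cand={0,3} pick 3 [1->3 ok]
  4: obs=y cand={0,3} pick 0 [3->0 ok]
  5: obs=y cand={0,3} pick 0 [0->0 ok]
  6: obs=z cand={1} pick 1 [0->1 ok]
  7: obs=y cand={0,3} pick 3 [1->3 ok]
  8: obs=y cand={0,3} pick 3 [3->3 ok]
  9: obs=y cand={0,3} pick 0 [3->0 ok]

0,0,1,3,0,0,1,3,3,0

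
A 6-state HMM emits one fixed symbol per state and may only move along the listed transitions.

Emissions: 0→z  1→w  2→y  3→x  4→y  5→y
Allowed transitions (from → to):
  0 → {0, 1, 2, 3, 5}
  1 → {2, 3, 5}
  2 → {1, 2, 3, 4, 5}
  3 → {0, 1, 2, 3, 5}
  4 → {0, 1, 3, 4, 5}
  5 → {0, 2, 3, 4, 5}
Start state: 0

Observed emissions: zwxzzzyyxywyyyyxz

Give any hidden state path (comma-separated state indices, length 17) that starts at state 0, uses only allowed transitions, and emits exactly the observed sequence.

0,1,3,0,0,0,5,5,3,2,1,2,4,5,5,3,0

  0: obs=z cand={0} pick 0 [start]
  1: obs=w cand={1} pick 1 [0->1 ok]
  2: obs=x cand={3} pick 3 [1->3 ok]
  3: obs=z cand={0} pick 0 [3->0 ok]
  4: obs=z cand={0} pick 0 [0->0 ok]
  5: obs=z cand={0} pick 0 [0->0 ok]
  6: obs=y cand={2,4,5} pick 5 [0->5 ok]
  7: obs=y cand={2,4,5} pick 5 [5->5 ok]
  8: obs=x cand={3} pick 3 [5->3 ok]
  9: obs=y cand={2,4,5} pick 2 [3->2 ok]
  10: obs=w cand={1} pick 1 [2->1 ok]
  11: obs=y cand={2,4,5} pick 2 [1->2 ok]
  12: obs=y cand={2,4,5} pick 4 [2->4 ok]
  13: obs=y cand={2,4,5} pick 5 [4->5 ok]
  14: obs=y cand={2,4,5} pick 5 [5->5 ok]
  15: obs=x cand={3} pick 3 [5->3 ok]
  16: obs=z cand={0} pick 0 [3->0 ok]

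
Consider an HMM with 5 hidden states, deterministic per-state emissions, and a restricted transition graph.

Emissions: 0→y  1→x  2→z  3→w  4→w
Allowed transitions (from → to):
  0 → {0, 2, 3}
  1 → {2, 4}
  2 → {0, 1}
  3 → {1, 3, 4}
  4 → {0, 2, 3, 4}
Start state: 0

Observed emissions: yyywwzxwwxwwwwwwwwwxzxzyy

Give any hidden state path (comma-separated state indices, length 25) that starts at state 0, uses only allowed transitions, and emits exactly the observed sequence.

  pos 0: y in {0}, choose 0; start
  pos 1: y in {0}, choose 0; 0->0 ok
  pos 2: y in {0}, choose 0; 0->0 ok
  pos 3: w in {3,4}, choose 3; 0->3 ok
  pos 4: w in {3,4}, choose 4; 3->4 ok
  pos 5: z in {2}, choose 2; 4->2 ok
  pos 6: x in {1}, choose 1; 2->1 ok
  pos 7: w in {3,4}, choose 4; 1->4 ok
  pos 8: w in {3,4}, choose 3; 4->3 ok
  pos 9: x in {1}, choose 1; 3->1 ok
  pos 10: w in {3,4}, choose 4; 1->4 ok
  pos 11: w in {3,4}, choose 3; 4->3 ok
  pos 12: w in {3,4}, choose 3; 3->3 ok
  pos 13: w in {3,4}, choose 3; 3->3 ok
  pos 14: w in {3,4}, choose 4; 3->4 ok
  pos 15: w in {3,4}, choose 3; 4->3 ok
  pos 16: w in {3,4}, choose 3; 3->3 ok
  pos 17: w in {3,4}, choose 4; 3->4 ok
  pos 18: w in {3,4}, choose 3; 4->3 ok
  pos 19: x in {1}, choose 1; 3->1 ok
  pos 20: z in {2}, choose 2; 1->2 ok
  pos 21: x in {1}, choose 1; 2->1 ok
  pos 22: z in {2}, choose 2; 1->2 ok
  pos 23: y in {0}, choose 0; 2->0 ok
  pos 24: y in {0}, choose 0; 0->0 ok

0,0,0,3,4,2,1,4,3,1,4,3,3,3,4,3,3,4,3,1,2,1,2,0,0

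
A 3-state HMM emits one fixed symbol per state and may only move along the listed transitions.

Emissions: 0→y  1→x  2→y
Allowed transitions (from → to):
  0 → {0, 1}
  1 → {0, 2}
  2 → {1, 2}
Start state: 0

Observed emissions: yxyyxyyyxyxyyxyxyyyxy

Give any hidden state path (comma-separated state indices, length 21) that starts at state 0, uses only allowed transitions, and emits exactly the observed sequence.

  t0 'y' -> {0,2}, take 0 (start)
  t1 'x' -> {1}, take 1 (0->1 ok)
  t2 'y' -> {0,2}, take 0 (1->0 ok)
  t3 'y' -> {0,2}, take 0 (0->0 ok)
  t4 'x' -> {1}, take 1 (0->1 ok)
  t5 'y' -> {0,2}, take 2 (1->2 ok)
  t6 'y' -> {0,2}, take 2 (2->2 ok)
  t7 'y' -> {0,2}, take 2 (2->2 ok)
  t8 'x' -> {1}, take 1 (2->1 ok)
  t9 'y' -> {0,2}, take 2 (1->2 ok)
  t10 'x' -> {1}, take 1 (2->1 ok)
  t11 'y' -> {0,2}, take 0 (1->0 ok)
  t12 'y' -> {0,2}, take 0 (0->0 ok)
  t13 'x' -> {1}, take 1 (0->1 ok)
  t14 'y' -> {0,2}, take 2 (1->2 ok)
  t15 'x' -> {1}, take 1 (2->1 ok)
  t16 'y' -> {0,2}, take 2 (1->2 ok)
  t17 'y' -> {0,2}, take 2 (2->2 ok)
  t18 'y' -> {0,2}, take 2 (2->2 ok)
  t19 'x' -> {1}, take 1 (2->1 ok)
  t20 'y' -> {0,2}, take 0 (1->0 ok)

0,1,0,0,1,2,2,2,1,2,1,0,0,1,2,1,2,2,2,1,0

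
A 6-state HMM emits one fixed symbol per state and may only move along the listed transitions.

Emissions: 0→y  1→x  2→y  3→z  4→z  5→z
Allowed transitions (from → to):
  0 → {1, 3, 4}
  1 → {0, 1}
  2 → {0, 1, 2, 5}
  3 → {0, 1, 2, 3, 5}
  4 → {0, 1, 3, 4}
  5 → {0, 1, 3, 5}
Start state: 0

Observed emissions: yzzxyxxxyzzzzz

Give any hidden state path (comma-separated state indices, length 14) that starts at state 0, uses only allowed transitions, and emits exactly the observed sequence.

0,4,4,1,0,1,1,1,0,4,3,3,3,3

  t0 'y' -> {0,2}, take 0 (start)
  t1 'z' -> {3,4,5}, take 4 (0->4 ok)
  t2 'z' -> {3,4,5}, take 4 (4->4 ok)
  t3 'x' -> {1}, take 1 (4->1 ok)
  t4 'y' -> {0,2}, take 0 (1->0 ok)
  t5 'x' -> {1}, take 1 (0->1 ok)
  t6 'x' -> {1}, take 1 (1->1 ok)
  t7 'x' -> {1}, take 1 (1->1 ok)
  t8 'y' -> {0,2}, take 0 (1->0 ok)
  t9 'z' -> {3,4,5}, take 4 (0->4 ok)
  t10 'z' -> {3,4,5}, take 3 (4->3 ok)
  t11 'z' -> {3,4,5}, take 3 (3->3 ok)
  t12 'z' -> {3,4,5}, take 3 (3->3 ok)
  t13 'z' -> {3,4,5}, take 3 (3->3 ok)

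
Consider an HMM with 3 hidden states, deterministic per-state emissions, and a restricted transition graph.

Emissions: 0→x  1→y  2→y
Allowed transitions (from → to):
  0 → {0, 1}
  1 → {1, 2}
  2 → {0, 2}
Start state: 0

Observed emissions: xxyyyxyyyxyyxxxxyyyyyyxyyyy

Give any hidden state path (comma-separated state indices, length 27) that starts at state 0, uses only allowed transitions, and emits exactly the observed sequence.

  t0 'x' -> {0}, take 0 (start)
  t1 'x' -> {0}, take 0 (0->0 ok)
  t2 'y' -> {1,2}, take 1 (0->1 ok)
  t3 'y' -> {1,2}, take 2 (1->2 ok)
  t4 'y' -> {1,2}, take 2 (2->2 ok)
  t5 'x' -> {0}, take 0 (2->0 ok)
  t6 'y' -> {1,2}, take 1 (0->1 ok)
  t7 'y' -> {1,2}, take 2 (1->2 ok)
  t8 'y' -> {1,2}, take 2 (2->2 ok)
  t9 'x' -> {0}, take 0 (2->0 ok)
  t10 'y' -> {1,2}, take 1 (0->1 ok)
  t11 'y' -> {1,2}, take 2 (1->2 ok)
  t12 'x' -> {0}, take 0 (2->0 ok)
  t13 'x' -> {0}, take 0 (0->0 ok)
  t14 'x' -> {0}, take 0 (0->0 ok)
  t15 'x' -> {0}, take 0 (0->0 ok)
  t16 'y' -> {1,2}, take 1 (0->1 ok)
  t17 'y' -> {1,2}, take 1 (1->1 ok)
  t18 'y' -> {1,2}, take 1 (1->1 ok)
  t19 'y' -> {1,2}, take 1 (1->1 ok)
  t20 'y' -> {1,2}, take 1 (1->1 ok)
  t21 'y' -> {1,2}, take 2 (1->2 ok)
  t22 'x' -> {0}, take 0 (2->0 ok)
  t23 'y' -> {1,2}, take 1 (0->1 ok)
  t24 'y' -> {1,2}, take 1 (1->1 ok)
  t25 'y' -> {1,2}, take 1 (1->1 ok)
  t26 'y' -> {1,2}, take 1 (1->1 ok)

0,0,1,2,2,0,1,2,2,0,1,2,0,0,0,0,1,1,1,1,1,2,0,1,1,1,1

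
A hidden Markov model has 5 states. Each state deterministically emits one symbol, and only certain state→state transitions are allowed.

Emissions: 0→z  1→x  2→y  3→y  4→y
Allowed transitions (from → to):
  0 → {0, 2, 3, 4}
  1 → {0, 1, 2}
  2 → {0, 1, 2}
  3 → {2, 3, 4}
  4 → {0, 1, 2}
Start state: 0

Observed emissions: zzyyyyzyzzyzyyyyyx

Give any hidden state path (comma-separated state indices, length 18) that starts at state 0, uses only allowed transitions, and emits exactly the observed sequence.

0,0,3,3,2,2,0,4,0,0,4,0,3,3,2,2,2,1

  t0 'z' -> {0}, take 0 (start)
  t1 'z' -> {0}, take 0 (0->0 ok)
  t2 'y' -> {2,3,4}, take 3 (0->3 ok)
  t3 'y' -> {2,3,4}, take 3 (3->3 ok)
  t4 'y' -> {2,3,4}, take 2 (3->2 ok)
  t5 'y' -> {2,3,4}, take 2 (2->2 ok)
  t6 'z' -> {0}, take 0 (2->0 ok)
  t7 'y' -> {2,3,4}, take 4 (0->4 ok)
  t8 'z' -> {0}, take 0 (4->0 ok)
  t9 'z' -> {0}, take 0 (0->0 ok)
  t10 'y' -> {2,3,4}, take 4 (0->4 ok)
  t11 'z' -> {0}, take 0 (4->0 ok)
  t12 'y' -> {2,3,4}, take 3 (0->3 ok)
  t13 'y' -> {2,3,4}, take 3 (3->3 ok)
  t14 'y' -> {2,3,4}, take 2 (3->2 ok)
  t15 'y' -> {2,3,4}, take 2 (2->2 ok)
  t16 'y' -> {2,3,4}, take 2 (2->2 ok)
  t17 'x' -> {1}, take 1 (2->1 ok)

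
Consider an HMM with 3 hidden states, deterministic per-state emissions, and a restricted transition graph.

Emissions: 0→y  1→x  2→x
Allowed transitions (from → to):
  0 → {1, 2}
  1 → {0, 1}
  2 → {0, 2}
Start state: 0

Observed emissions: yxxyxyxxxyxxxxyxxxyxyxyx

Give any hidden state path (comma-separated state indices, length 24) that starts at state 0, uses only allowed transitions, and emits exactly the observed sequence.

0,1,1,0,2,0,2,2,2,0,1,1,1,1,0,2,2,2,0,1,0,1,0,1

  pos 0: y in {0}, choose 0; start
  pos 1: x in {1,2}, choose 1; 0->1 ok
  pos 2: x in {1,2}, choose 1; 1->1 ok
  pos 3: y in {0}, choose 0; 1->0 ok
  pos 4: x in {1,2}, choose 2; 0->2 ok
  pos 5: y in {0}, choose 0; 2->0 ok
  pos 6: x in {1,2}, choose 2; 0->2 ok
  pos 7: x in {1,2}, choose 2; 2->2 ok
  pos 8: x in {1,2}, choose 2; 2->2 ok
  pos 9: y in {0}, choose 0; 2->0 ok
  pos 10: x in {1,2}, choose 1; 0->1 ok
  pos 11: x in {1,2}, choose 1; 1->1 ok
  pos 12: x in {1,2}, choose 1; 1->1 ok
  pos 13: x in {1,2}, choose 1; 1->1 ok
  pos 14: y in {0}, choose 0; 1->0 ok
  pos 15: x in {1,2}, choose 2; 0->2 ok
  pos 16: x in {1,2}, choose 2; 2->2 ok
  pos 17: x in {1,2}, choose 2; 2->2 ok
  pos 18: y in {0}, choose 0; 2->0 ok
  pos 19: x in {1,2}, choose 1; 0->1 ok
  pos 20: y in {0}, choose 0; 1->0 ok
  pos 21: x in {1,2}, choose 1; 0->1 ok
  pos 22: y in {0}, choose 0; 1->0 ok
  pos 23: x in {1,2}, choose 1; 0->1 ok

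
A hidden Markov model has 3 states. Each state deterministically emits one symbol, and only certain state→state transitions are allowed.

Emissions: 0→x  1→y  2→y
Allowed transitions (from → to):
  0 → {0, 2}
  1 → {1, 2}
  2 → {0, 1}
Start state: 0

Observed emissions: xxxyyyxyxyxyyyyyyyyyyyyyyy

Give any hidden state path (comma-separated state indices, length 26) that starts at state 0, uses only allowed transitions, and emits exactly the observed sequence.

0,0,0,2,1,2,0,2,0,2,0,2,1,2,1,1,2,1,2,1,2,1,1,1,2,1

  [0] x  {0}  => 0  start
  [1] x  {0}  => 0  0->0 ok
  [2] x  {0}  => 0  0->0 ok
  [3] y  {1,2}  => 2  0->2 ok
  [4] y  {1,2}  => 1  2->1 ok
  [5] y  {1,2}  => 2  1->2 ok
  [6] x  {0}  => 0  2->0 ok
  [7] y  {1,2}  => 2  0->2 ok
  [8] x  {0}  => 0  2->0 ok
  [9] y  {1,2}  => 2  0->2 ok
  [10] x  {0}  => 0  2->0 ok
  [11] y  {1,2}  => 2  0->2 ok
  [12] y  {1,2}  => 1  2->1 ok
  [13] y  {1,2}  => 2  1->2 ok
  [14] y  {1,2}  => 1  2->1 ok
  [15] y  {1,2}  => 1  1->1 ok
  [16] y  {1,2}  => 2  1->2 ok
  [17] y  {1,2}  => 1  2->1 ok
  [18] y  {1,2}  => 2  1->2 ok
  [19] y  {1,2}  => 1  2->1 ok
  [20] y  {1,2}  => 2  1->2 ok
  [21] y  {1,2}  => 1  2->1 ok
  [22] y  {1,2}  => 1  1->1 ok
  [23] y  {1,2}  => 1  1->1 ok
  [24] y  {1,2}  => 2  1->2 ok
  [25] y  {1,2}  => 1  2->1 ok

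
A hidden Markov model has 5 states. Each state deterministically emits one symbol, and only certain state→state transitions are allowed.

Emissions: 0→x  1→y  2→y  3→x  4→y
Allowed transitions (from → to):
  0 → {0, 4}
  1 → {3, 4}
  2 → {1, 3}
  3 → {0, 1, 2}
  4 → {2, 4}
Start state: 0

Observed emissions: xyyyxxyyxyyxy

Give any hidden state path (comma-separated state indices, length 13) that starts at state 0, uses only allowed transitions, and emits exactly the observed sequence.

0,4,4,2,3,0,4,2,3,2,1,3,2

  pos 0: x in {0,3}, choose 0; start
  pos 1: y in {1,2,4}, choose 4; 0->4 ok
  pos 2: y in {1,2,4}, choose 4; 4->4 ok
  pos 3: y in {1,2,4}, choose 2; 4->2 ok
  pos 4: x in {0,3}, choose 3; 2->3 ok
  pos 5: x in {0,3}, choose 0; 3->0 ok
  pos 6: y in {1,2,4}, choose 4; 0->4 ok
  pos 7: y in {1,2,4}, choose 2; 4->2 ok
  pos 8: x in {0,3}, choose 3; 2->3 ok
  pos 9: y in {1,2,4}, choose 2; 3->2 ok
  pos 10: y in {1,2,4}, choose 1; 2->1 ok
  pos 11: x in {0,3}, choose 3; 1->3 ok
  pos 12: y in {1,2,4}, choose 2; 3->2 ok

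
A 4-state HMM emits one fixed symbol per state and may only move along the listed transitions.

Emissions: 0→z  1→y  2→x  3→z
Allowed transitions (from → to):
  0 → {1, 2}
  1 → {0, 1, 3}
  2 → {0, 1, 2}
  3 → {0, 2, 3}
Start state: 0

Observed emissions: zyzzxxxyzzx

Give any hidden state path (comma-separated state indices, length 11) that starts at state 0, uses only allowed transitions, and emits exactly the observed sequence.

  [0] z  {0,3}  => 0  start
  [1] y  {1}  => 1  0->1 ok
  [2] z  {0,3}  => 3  1->3 ok
  [3] z  {0,3}  => 0  3->0 ok
  [4] x  {2}  => 2  0->2 ok
  [5] x  {2}  => 2  2->2 ok
  [6] x  {2}  => 2  2->2 ok
  [7] y  {1}  => 1  2->1 ok
  [8] z  {0,3}  => 3  1->3 ok
  [9] z  {0,3}  => 3  3->3 ok
  [10] x  {2}  => 2  3->2 ok

0,1,3,0,2,2,2,1,3,3,2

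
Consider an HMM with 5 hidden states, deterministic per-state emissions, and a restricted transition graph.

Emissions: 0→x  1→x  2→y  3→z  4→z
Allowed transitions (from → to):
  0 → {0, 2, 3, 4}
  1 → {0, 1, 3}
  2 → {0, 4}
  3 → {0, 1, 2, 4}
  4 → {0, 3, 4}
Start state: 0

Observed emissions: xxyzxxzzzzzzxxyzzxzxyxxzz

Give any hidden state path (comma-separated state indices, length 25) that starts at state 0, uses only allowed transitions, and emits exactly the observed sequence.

0,0,2,4,0,0,4,4,3,4,4,3,1,0,2,4,4,0,4,0,2,0,0,4,3

  t0 'x' -> {0,1}, take 0 (start)
  t1 'x' -> {0,1}, take 0 (0->0 ok)
  t2 'y' -> {2}, take 2 (0->2 ok)
  t3 'z' -> {3,4}, take 4 (2->4 ok)
  t4 'x' -> {0,1}, take 0 (4->0 ok)
  t5 'x' -> {0,1}, take 0 (0->0 ok)
  t6 'z' -> {3,4}, take 4 (0->4 ok)
  t7 'z' -> {3,4}, take 4 (4->4 ok)
  t8 'z' -> {3,4}, take 3 (4->3 ok)
  t9 'z' -> {3,4}, take 4 (3->4 ok)
  t10 'z' -> {3,4}, take 4 (4->4 ok)
  t11 'z' -> {3,4}, take 3 (4->3 ok)
  t12 'x' -> {0,1}, take 1 (3->1 ok)
  t13 'x' -> {0,1}, take 0 (1->0 ok)
  t14 'y' -> {2}, take 2 (0->2 ok)
  t15 'z' -> {3,4}, take 4 (2->4 ok)
  t16 'z' -> {3,4}, take 4 (4->4 ok)
  t17 'x' -> {0,1}, take 0 (4->0 ok)
  t18 'z' -> {3,4}, take 4 (0->4 ok)
  t19 'x' -> {0,1}, take 0 (4->0 ok)
  t20 'y' -> {2}, take 2 (0->2 ok)
  t21 'x' -> {0,1}, take 0 (2->0 ok)
  t22 'x' -> {0,1}, take 0 (0->0 ok)
  t23 'z' -> {3,4}, take 4 (0->4 ok)
  t24 'z' -> {3,4}, take 3 (4->3 ok)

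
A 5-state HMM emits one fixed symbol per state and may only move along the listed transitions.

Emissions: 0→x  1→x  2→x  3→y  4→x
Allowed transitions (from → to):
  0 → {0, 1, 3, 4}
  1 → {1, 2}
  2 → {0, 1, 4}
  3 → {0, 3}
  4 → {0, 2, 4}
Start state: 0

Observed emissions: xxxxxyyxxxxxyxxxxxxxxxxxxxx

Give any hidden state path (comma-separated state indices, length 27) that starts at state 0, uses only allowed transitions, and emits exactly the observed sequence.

  t0 'x' -> {0,1,2,4}, take 0 (start)
  t1 'x' -> {0,1,2,4}, take 1 (0->1 ok)
  t2 'x' -> {0,1,2,4}, take 2 (1->2 ok)
  t3 'x' -> {0,1,2,4}, take 4 (2->4 ok)
  t4 'x' -> {0,1,2,4}, take 0 (4->0 ok)
  t5 'y' -> {3}, take 3 (0->3 ok)
  t6 'y' -> {3}, take 3 (3->3 ok)
  t7 'x' -> {0,1,2,4}, take 0 (3->0 ok)
  t8 'x' -> {0,1,2,4}, take 1 (0->1 ok)
  t9 'x' -> {0,1,2,4}, take 2 (1->2 ok)
  t10 'x' -> {0,1,2,4}, take 0 (2->0 ok)
  t11 'x' -> {0,1,2,4}, take 0 (0->0 ok)
  t12 'y' -> {3}, take 3 (0->3 ok)
  t13 'x' -> {0,1,2,4}, take 0 (3->0 ok)
  t14 'x' -> {0,1,2,4}, take 0 (0->0 ok)
  t15 'x' -> {0,1,2,4}, take 4 (0->4 ok)
  t16 'x' -> {0,1,2,4}, take 4 (4->4 ok)
  t17 'x' -> {0,1,2,4}, take 4 (4->4 ok)
  t18 'x' -> {0,1,2,4}, take 2 (4->2 ok)
  t19 'x' -> {0,1,2,4}, take 1 (2->1 ok)
  t20 'x' -> {0,1,2,4}, take 2 (1->2 ok)
  t21 'x' -> {0,1,2,4}, take 1 (2->1 ok)
  t22 'x' -> {0,1,2,4}, take 1 (1->1 ok)
  t23 'x' -> {0,1,2,4}, take 1 (1->1 ok)
  t24 'x' -> {0,1,2,4}, take 2 (1->2 ok)
  t25 'x' -> {0,1,2,4}, take 1 (2->1 ok)
  t26 'x' -> {0,1,2,4}, take 2 (1->2 ok)

0,1,2,4,0,3,3,0,1,2,0,0,3,0,0,4,4,4,2,1,2,1,1,1,2,1,2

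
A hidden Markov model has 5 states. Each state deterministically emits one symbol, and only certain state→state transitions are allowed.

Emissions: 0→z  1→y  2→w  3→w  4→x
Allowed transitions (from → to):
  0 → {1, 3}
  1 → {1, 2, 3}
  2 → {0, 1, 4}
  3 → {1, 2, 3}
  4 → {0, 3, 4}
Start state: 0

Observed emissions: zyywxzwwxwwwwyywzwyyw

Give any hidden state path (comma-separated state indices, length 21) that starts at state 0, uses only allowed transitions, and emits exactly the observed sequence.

0,1,1,2,4,0,3,2,4,3,3,3,3,1,1,2,0,3,1,1,2

  0: obs=z cand={0} pick 0 [start]
  1: obs=y cand={1} pick 1 [0->1 ok]
  2: obs=y cand={1} pick 1 [1->1 ok]
  3: obs=w cand={2,3} pick 2 [1->2 ok]
  4: obs=x cand={4} pick 4 [2->4 ok]
  5: obs=z cand={0} pick 0 [4->0 ok]
  6: obs=w cand={2,3} pick 3 [0->3 ok]
  7: obs=w cand={2,3} pick 2 [3->2 ok]
  8: obs=x cand={4} pick 4 [2->4 ok]
  9: obs=w cand={2,3} pick 3 [4->3 ok]
  10: obs=w cand={2,3} pick 3 [3->3 ok]
  11: obs=w cand={2,3} pick 3 [3->3 ok]
  12: obs=w cand={2,3} pick 3 [3->3 ok]
  13: obs=y cand={1} pick 1 [3->1 ok]
  14: obs=y cand={1} pick 1 [1->1 ok]
  15: obs=w cand={2,3} pick 2 [1->2 ok]
  16: obs=z cand={0} pick 0 [2->0 ok]
  17: obs=w cand={2,3} pick 3 [0->3 ok]
  18: obs=y cand={1} pick 1 [3->1 ok]
  19: obs=y cand={1} pick 1 [1->1 ok]
  20: obs=w cand={2,3} pick 2 [1->2 ok]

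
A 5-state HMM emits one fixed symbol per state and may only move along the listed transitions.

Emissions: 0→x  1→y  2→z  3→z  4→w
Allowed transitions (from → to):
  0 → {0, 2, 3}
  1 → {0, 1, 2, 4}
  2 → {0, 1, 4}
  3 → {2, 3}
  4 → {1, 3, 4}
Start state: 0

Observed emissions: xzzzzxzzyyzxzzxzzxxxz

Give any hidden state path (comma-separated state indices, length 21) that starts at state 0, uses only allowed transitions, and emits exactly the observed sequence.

0,3,3,3,2,0,3,2,1,1,2,0,3,2,0,3,2,0,0,0,2

  t0 'x' -> {0}, take 0 (start)
  t1 'z' -> {2,3}, take 3 (0->3 ok)
  t2 'z' -> {2,3}, take 3 (3->3 ok)
  t3 'z' -> {2,3}, take 3 (3->3 ok)
  t4 'z' -> {2,3}, take 2 (3->2 ok)
  t5 'x' -> {0}, take 0 (2->0 ok)
  t6 'z' -> {2,3}, take 3 (0->3 ok)
  t7 'z' -> {2,3}, take 2 (3->2 ok)
  t8 'y' -> {1}, take 1 (2->1 ok)
  t9 'y' -> {1}, take 1 (1->1 ok)
  t10 'z' -> {2,3}, take 2 (1->2 ok)
  t11 'x' -> {0}, take 0 (2->0 ok)
  t12 'z' -> {2,3}, take 3 (0->3 ok)
  t13 'z' -> {2,3}, take 2 (3->2 ok)
  t14 'x' -> {0}, take 0 (2->0 ok)
  t15 'z' -> {2,3}, take 3 (0->3 ok)
  t16 'z' -> {2,3}, take 2 (3->2 ok)
  t17 'x' -> {0}, take 0 (2->0 ok)
  t18 'x' -> {0}, take 0 (0->0 ok)
  t19 'x' -> {0}, take 0 (0->0 ok)
  t20 'z' -> {2,3}, take 2 (0->2 ok)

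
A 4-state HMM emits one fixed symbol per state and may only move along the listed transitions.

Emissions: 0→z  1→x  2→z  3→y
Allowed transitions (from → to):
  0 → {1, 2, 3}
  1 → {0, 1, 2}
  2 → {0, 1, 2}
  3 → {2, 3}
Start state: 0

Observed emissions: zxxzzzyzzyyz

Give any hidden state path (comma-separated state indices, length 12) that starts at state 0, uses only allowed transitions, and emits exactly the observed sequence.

0,1,1,2,2,0,3,2,0,3,3,2

  [0] z  {0,2}  => 0  start
  [1] x  {1}  => 1  0->1 ok
  [2] x  {1}  => 1  1->1 ok
  [3] z  {0,2}  => 2  1->2 ok
  [4] z  {0,2}  => 2  2->2 ok
  [5] z  {0,2}  => 0  2->0 ok
  [6] y  {3}  => 3  0->3 ok
  [7] z  {0,2}  => 2  3->2 ok
  [8] z  {0,2}  => 0  2->0 ok
  [9] y  {3}  => 3  0->3 ok
  [10] y  {3}  => 3  3->3 ok
  [11] z  {0,2}  => 2  3->2 ok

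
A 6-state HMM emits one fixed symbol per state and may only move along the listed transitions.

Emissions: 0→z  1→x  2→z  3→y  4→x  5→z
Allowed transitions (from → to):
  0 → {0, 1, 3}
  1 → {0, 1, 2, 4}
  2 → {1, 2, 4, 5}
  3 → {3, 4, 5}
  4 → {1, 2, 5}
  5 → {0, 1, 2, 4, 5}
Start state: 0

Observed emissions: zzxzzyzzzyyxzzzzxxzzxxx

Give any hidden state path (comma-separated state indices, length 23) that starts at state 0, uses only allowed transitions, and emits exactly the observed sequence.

  t0 'z' -> {0,2,5}, take 0 (start)
  t1 'z' -> {0,2,5}, take 0 (0->0 ok)
  t2 'x' -> {1,4}, take 1 (0->1 ok)
  t3 'z' -> {0,2,5}, take 0 (1->0 ok)
  t4 'z' -> {0,2,5}, take 0 (0->0 ok)
  t5 'y' -> {3}, take 3 (0->3 ok)
  t6 'z' -> {0,2,5}, take 5 (3->5 ok)
  t7 'z' -> {0,2,5}, take 0 (5->0 ok)
  t8 'z' -> {0,2,5}, take 0 (0->0 ok)
  t9 'y' -> {3}, take 3 (0->3 ok)
  t10 'y' -> {3}, take 3 (3->3 ok)
  t11 'x' -> {1,4}, take 4 (3->4 ok)
  t12 'z' -> {0,2,5}, take 2 (4->2 ok)
  t13 'z' -> {0,2,5}, take 5 (2->5 ok)
  t14 'z' -> {0,2,5}, take 5 (5->5 ok)
  t15 'z' -> {0,2,5}, take 2 (5->2 ok)
  t16 'x' -> {1,4}, take 4 (2->4 ok)
  t17 'x' -> {1,4}, take 1 (4->1 ok)
  t18 'z' -> {0,2,5}, take 2 (1->2 ok)
  t19 'z' -> {0,2,5}, take 5 (2->5 ok)
  t20 'x' -> {1,4}, take 4 (5->4 ok)
  t21 'x' -> {1,4}, take 1 (4->1 ok)
  t22 'x' -> {1,4}, take 1 (1->1 ok)

0,0,1,0,0,3,5,0,0,3,3,4,2,5,5,2,4,1,2,5,4,1,1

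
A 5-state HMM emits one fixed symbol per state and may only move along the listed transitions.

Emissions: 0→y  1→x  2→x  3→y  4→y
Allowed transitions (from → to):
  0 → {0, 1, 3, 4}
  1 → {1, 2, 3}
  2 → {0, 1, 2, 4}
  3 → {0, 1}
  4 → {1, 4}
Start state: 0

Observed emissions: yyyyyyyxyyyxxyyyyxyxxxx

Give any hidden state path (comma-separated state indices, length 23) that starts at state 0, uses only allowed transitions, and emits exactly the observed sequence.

0,0,3,0,4,4,4,1,3,0,3,1,1,3,0,0,0,1,3,1,1,1,2

  [0] y  {0,3,4}  => 0  start
  [1] y  {0,3,4}  => 0  0->0 ok
  [2] y  {0,3,4}  => 3  0->3 ok
  [3] y  {0,3,4}  => 0  3->0 ok
  [4] y  {0,3,4}  => 4  0->4 ok
  [5] y  {0,3,4}  => 4  4->4 ok
  [6] y  {0,3,4}  => 4  4->4 ok
  [7] x  {1,2}  => 1  4->1 ok
  [8] y  {0,3,4}  => 3  1->3 ok
  [9] y  {0,3,4}  => 0  3->0 ok
  [10] y  {0,3,4}  => 3  0->3 ok
  [11] x  {1,2}  => 1  3->1 ok
  [12] x  {1,2}  => 1  1->1 ok
  [13] y  {0,3,4}  => 3  1->3 ok
  [14] y  {0,3,4}  => 0  3->0 ok
  [15] y  {0,3,4}  => 0  0->0 ok
  [16] y  {0,3,4}  => 0  0->0 ok
  [17] x  {1,2}  => 1  0->1 ok
  [18] y  {0,3,4}  => 3  1->3 ok
  [19] x  {1,2}  => 1  3->1 ok
  [20] x  {1,2}  => 1  1->1 ok
  [21] x  {1,2}  => 1  1->1 ok
  [22] x  {1,2}  => 2  1->2 ok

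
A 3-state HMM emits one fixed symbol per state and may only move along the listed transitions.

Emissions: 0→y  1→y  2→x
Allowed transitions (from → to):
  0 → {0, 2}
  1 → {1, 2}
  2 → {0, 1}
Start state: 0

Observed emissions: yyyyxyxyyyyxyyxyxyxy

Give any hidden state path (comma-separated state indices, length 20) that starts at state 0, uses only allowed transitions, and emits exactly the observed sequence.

0,0,0,0,2,1,2,1,1,1,1,2,0,0,2,0,2,0,2,0

  pos 0: y in {0,1}, choose 0; start
  pos 1: y in {0,1}, choose 0; 0->0 ok
  pos 2: y in {0,1}, choose 0; 0->0 ok
  pos 3: y in {0,1}, choose 0; 0->0 ok
  pos 4: x in {2}, choose 2; 0->2 ok
  pos 5: y in {0,1}, choose 1; 2->1 ok
  pos 6: x in {2}, choose 2; 1->2 ok
  pos 7: y in {0,1}, choose 1; 2->1 ok
  pos 8: y in {0,1}, choose 1; 1->1 ok
  pos 9: y in {0,1}, choose 1; 1->1 ok
  pos 10: y in {0,1}, choose 1; 1->1 ok
  pos 11: x in {2}, choose 2; 1->2 ok
  pos 12: y in {0,1}, choose 0; 2->0 ok
  pos 13: y in {0,1}, choose 0; 0->0 ok
  pos 14: x in {2}, choose 2; 0->2 ok
  pos 15: y in {0,1}, choose 0; 2->0 ok
  pos 16: x in {2}, choose 2; 0->2 ok
  pos 17: y in {0,1}, choose 0; 2->0 ok
  pos 18: x in {2}, choose 2; 0->2 ok
  pos 19: y in {0,1}, choose 0; 2->0 ok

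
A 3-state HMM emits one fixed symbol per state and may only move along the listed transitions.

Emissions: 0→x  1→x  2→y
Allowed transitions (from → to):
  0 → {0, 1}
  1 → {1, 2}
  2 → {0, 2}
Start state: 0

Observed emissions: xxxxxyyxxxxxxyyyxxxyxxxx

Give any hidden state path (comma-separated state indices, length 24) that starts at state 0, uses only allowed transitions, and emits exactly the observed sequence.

0,0,0,1,1,2,2,0,0,0,0,0,1,2,2,2,0,1,1,2,0,1,1,1

  [0] x  {0,1}  => 0  start
  [1] x  {0,1}  => 0  0->0 ok
  [2] x  {0,1}  => 0  0->0 ok
  [3] x  {0,1}  => 1  0->1 ok
  [4] x  {0,1}  => 1  1->1 ok
  [5] y  {2}  => 2  1->2 ok
  [6] y  {2}  => 2  2->2 ok
  [7] x  {0,1}  => 0  2->0 ok
  [8] x  {0,1}  => 0  0->0 ok
  [9] x  {0,1}  => 0  0->0 ok
  [10] x  {0,1}  => 0  0->0 ok
  [11] x  {0,1}  => 0  0->0 ok
  [12] x  {0,1}  => 1  0->1 ok
  [13] y  {2}  => 2  1->2 ok
  [14] y  {2}  => 2  2->2 ok
  [15] y  {2}  => 2  2->2 ok
  [16] x  {0,1}  => 0  2->0 ok
  [17] x  {0,1}  => 1  0->1 ok
  [18] x  {0,1}  => 1  1->1 ok
  [19] y  {2}  => 2  1->2 ok
  [20] x  {0,1}  => 0  2->0 ok
  [21] x  {0,1}  => 1  0->1 ok
  [22] x  {0,1}  => 1  1->1 ok
  [23] x  {0,1}  => 1  1->1 ok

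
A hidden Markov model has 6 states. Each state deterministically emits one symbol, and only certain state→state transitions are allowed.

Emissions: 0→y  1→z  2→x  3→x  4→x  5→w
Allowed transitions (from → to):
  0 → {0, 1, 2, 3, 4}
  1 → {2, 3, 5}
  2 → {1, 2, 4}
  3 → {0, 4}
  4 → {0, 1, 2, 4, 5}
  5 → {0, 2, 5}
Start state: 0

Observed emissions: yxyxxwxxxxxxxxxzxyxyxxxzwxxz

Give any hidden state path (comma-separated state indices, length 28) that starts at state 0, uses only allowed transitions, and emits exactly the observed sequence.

0,3,0,3,4,5,2,2,2,4,2,4,2,2,4,1,3,0,3,0,3,4,2,1,5,2,4,1

  [0] y  {0}  => 0  start
  [1] x  {2,3,4}  => 3  0->3 ok
  [2] y  {0}  => 0  3->0 ok
  [3] x  {2,3,4}  => 3  0->3 ok
  [4] x  {2,3,4}  => 4  3->4 ok
  [5] w  {5}  => 5  4->5 ok
  [6] x  {2,3,4}  => 2  5->2 ok
  [7] x  {2,3,4}  => 2  2->2 ok
  [8] x  {2,3,4}  => 2  2->2 ok
  [9] x  {2,3,4}  => 4  2->4 ok
  [10] x  {2,3,4}  => 2  4->2 ok
  [11] x  {2,3,4}  => 4  2->4 ok
  [12] x  {2,3,4}  => 2  4->2 ok
  [13] x  {2,3,4}  => 2  2->2 ok
  [14] x  {2,3,4}  => 4  2->4 ok
  [15] z  {1}  => 1  4->1 ok
  [16] x  {2,3,4}  => 3  1->3 ok
  [17] y  {0}  => 0  3->0 ok
  [18] x  {2,3,4}  => 3  0->3 ok
  [19] y  {0}  => 0  3->0 ok
  [20] x  {2,3,4}  => 3  0->3 ok
  [21] x  {2,3,4}  => 4  3->4 ok
  [22] x  {2,3,4}  => 2  4->2 ok
  [23] z  {1}  => 1  2->1 ok
  [24] w  {5}  => 5  1->5 ok
  [25] x  {2,3,4}  => 2  5->2 ok
  [26] x  {2,3,4}  => 4  2->4 ok
  [27] z  {1}  => 1  4->1 ok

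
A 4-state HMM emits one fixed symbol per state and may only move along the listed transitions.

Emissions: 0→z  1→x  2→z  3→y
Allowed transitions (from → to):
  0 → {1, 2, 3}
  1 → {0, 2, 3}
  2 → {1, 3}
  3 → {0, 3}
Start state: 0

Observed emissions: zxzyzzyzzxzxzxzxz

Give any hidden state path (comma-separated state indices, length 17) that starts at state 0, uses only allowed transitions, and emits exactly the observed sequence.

0,1,2,3,0,2,3,0,2,1,0,1,2,1,0,1,2

  0: obs=z cand={0,2} pick 0 [start]
  1: obs=x cand={1} pick 1 [0->1 ok]
  2: obs=z cand={0,2} pick 2 [1->2 ok]
  3: obs=y cand={3} pick 3 [2->3 ok]
  4: obs=z cand={0,2} pick 0 [3->0 ok]
  5: obs=z cand={0,2} pick 2 [0->2 ok]
  6: obs=y cand={3} pick 3 [2->3 ok]
  7: obs=z cand={0,2} pick 0 [3->0 ok]
  8: obs=z cand={0,2} pick 2 [0->2 ok]
  9: obs=x cand={1} pick 1 [2->1 ok]
  10: obs=z cand={0,2} pick 0 [1->0 ok]
  11: obs=x cand={1} pick 1 [0->1 ok]
  12: obs=z cand={0,2} pick 2 [1->2 ok]
  13: obs=x cand={1} pick 1 [2->1 ok]
  14: obs=z cand={0,2} pick 0 [1->0 ok]
  15: obs=x cand={1} pick 1 [0->1 ok]
  16: obs=z cand={0,2} pick 2 [1->2 ok]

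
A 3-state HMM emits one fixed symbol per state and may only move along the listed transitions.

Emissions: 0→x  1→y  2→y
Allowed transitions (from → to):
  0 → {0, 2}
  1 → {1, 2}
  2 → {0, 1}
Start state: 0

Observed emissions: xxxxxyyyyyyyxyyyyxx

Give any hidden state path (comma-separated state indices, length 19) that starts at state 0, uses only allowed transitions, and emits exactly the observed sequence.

  0: obs=x cand={0} pick 0 [start]
  1: obs=x cand={0} pick 0 [0->0 ok]
  2: obs=x cand={0} pick 0 [0->0 ok]
  3: obs=x cand={0} pick 0 [0->0 ok]
  4: obs=x cand={0} pick 0 [0->0 ok]
  5: obs=y cand={1,2} pick 2 [0->2 ok]
  6: obs=y cand={1,2} pick 1 [2->1 ok]
  7: obs=y cand={1,2} pick 2 [1->2 ok]
  8: obs=y cand={1,2} pick 1 [2->1 ok]
  9: obs=y cand={1,2} pick 1 [1->1 ok]
  10: obs=y cand={1,2} pick 1 [1->1 ok]
  11: obs=y cand={1,2} pick 2 [1->2 ok]
  12: obs=x cand={0} pick 0 [2->0 ok]
  13: obs=y cand={1,2} pick 2 [0->2 ok]
  14: obs=y cand={1,2} pick 1 [2->1 ok]
  15: obs=y cand={1,2} pick 1 [1->1 ok]
  16: obs=y cand={1,2} pick 2 [1->2 ok]
  17: obs=x cand={0} pick 0 [2->0 ok]
  18: obs=x cand={0} pick 0 [0->0 ok]

0,0,0,0,0,2,1,2,1,1,1,2,0,2,1,1,2,0,0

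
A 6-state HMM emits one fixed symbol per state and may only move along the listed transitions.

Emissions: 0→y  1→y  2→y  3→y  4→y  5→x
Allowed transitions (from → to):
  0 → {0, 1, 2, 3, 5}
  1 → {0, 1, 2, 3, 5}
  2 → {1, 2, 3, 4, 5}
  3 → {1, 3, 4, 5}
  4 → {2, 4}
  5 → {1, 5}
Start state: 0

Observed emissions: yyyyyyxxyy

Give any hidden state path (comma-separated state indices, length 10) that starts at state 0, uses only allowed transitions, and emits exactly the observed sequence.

  0: obs=y cand={0,1,2,3,4} pick 0 [start]
  1: obs=y cand={0,1,2,3,4} pick 0 [0->0 ok]
  2: obs=y cand={0,1,2,3,4} pick 2 [0->2 ok]
  3: obs=y cand={0,1,2,3,4} pick 1 [2->1 ok]
  4: obs=y cand={0,1,2,3,4} pick 0 [1->0 ok]
  5: obs=y cand={0,1,2,3,4} pick 1 [0->1 ok]
  6: obs=x cand={5} pick 5 [1->5 ok]
  7: obs=x cand={5} pick 5 [5->5 ok]
  8: obs=y cand={0,1,2,3,4} pick 1 [5->1 ok]
  9: obs=y cand={0,1,2,3,4} pick 0 [1->0 ok]

0,0,2,1,0,1,5,5,1,0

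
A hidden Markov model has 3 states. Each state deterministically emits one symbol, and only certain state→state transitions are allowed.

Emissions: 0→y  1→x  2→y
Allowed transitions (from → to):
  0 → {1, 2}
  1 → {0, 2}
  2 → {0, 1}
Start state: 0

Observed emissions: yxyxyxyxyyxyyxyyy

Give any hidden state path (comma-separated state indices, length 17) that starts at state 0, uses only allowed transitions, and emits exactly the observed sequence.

0,1,2,1,0,1,0,1,0,2,1,2,0,1,2,0,2

  t0 'y' -> {0,2}, take 0 (start)
  t1 'x' -> {1}, take 1 (0->1 ok)
  t2 'y' -> {0,2}, take 2 (1->2 ok)
  t3 'x' -> {1}, take 1 (2->1 ok)
  t4 'y' -> {0,2}, take 0 (1->0 ok)
  t5 'x' -> {1}, take 1 (0->1 ok)
  t6 'y' -> {0,2}, take 0 (1->0 ok)
  t7 'x' -> {1}, take 1 (0->1 ok)
  t8 'y' -> {0,2}, take 0 (1->0 ok)
  t9 'y' -> {0,2}, take 2 (0->2 ok)
  t10 'x' -> {1}, take 1 (2->1 ok)
  t11 'y' -> {0,2}, take 2 (1->2 ok)
  t12 'y' -> {0,2}, take 0 (2->0 ok)
  t13 'x' -> {1}, take 1 (0->1 ok)
  t14 'y' -> {0,2}, take 2 (1->2 ok)
  t15 'y' -> {0,2}, take 0 (2->0 ok)
  t16 'y' -> {0,2}, take 2 (0->2 ok)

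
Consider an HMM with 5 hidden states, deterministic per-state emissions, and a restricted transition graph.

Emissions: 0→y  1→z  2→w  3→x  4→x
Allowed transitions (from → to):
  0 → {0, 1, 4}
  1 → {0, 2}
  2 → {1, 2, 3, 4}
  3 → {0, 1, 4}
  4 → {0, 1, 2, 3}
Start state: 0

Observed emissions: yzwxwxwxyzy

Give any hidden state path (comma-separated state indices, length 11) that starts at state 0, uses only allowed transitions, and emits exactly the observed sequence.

  0: obs=y cand={0} pick 0 [start]
  1: obs=z cand={1} pick 1 [0->1 ok]
  2: obs=w cand={2} pick 2 [1->2 ok]
  3: obs=x cand={3,4} pick 4 [2->4 ok]
  4: obs=w cand={2} pick 2 [4->2 ok]
  5: obs=x cand={3,4} pick 4 [2->4 ok]
  6: obs=w cand={2} pick 2 [4->2 ok]
  7: obs=x cand={3,4} pick 4 [2->4 ok]
  8: obs=y cand={0} pick 0 [4->0 ok]
  9: obs=z cand={1} pick 1 [0->1 ok]
  10: obs=y cand={0} pick 0 [1->0 ok]

0,1,2,4,2,4,2,4,0,1,0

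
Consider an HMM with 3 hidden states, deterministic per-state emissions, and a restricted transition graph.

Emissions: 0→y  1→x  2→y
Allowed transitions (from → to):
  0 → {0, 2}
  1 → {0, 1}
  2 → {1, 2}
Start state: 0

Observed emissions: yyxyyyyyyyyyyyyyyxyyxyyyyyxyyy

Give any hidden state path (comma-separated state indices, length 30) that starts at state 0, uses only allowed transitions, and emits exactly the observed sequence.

0,2,1,0,0,0,0,0,0,0,0,0,0,2,2,2,2,1,0,2,1,0,2,2,2,2,1,0,2,2

  t0 'y' -> {0,2}, take 0 (start)
  t1 'y' -> {0,2}, take 2 (0->2 ok)
  t2 'x' -> {1}, take 1 (2->1 ok)
  t3 'y' -> {0,2}, take 0 (1->0 ok)
  t4 'y' -> {0,2}, take 0 (0->0 ok)
  t5 'y' -> {0,2}, take 0 (0->0 ok)
  t6 'y' -> {0,2}, take 0 (0->0 ok)
  t7 'y' -> {0,2}, take 0 (0->0 ok)
  t8 'y' -> {0,2}, take 0 (0->0 ok)
  t9 'y' -> {0,2}, take 0 (0->0 ok)
  t10 'y' -> {0,2}, take 0 (0->0 ok)
  t11 'y' -> {0,2}, take 0 (0->0 ok)
  t12 'y' -> {0,2}, take 0 (0->0 ok)
  t13 'y' -> {0,2}, take 2 (0->2 ok)
  t14 'y' -> {0,2}, take 2 (2->2 ok)
  t15 'y' -> {0,2}, take 2 (2->2 ok)
  t16 'y' -> {0,2}, take 2 (2->2 ok)
  t17 'x' -> {1}, take 1 (2->1 ok)
  t18 'y' -> {0,2}, take 0 (1->0 ok)
  t19 'y' -> {0,2}, take 2 (0->2 ok)
  t20 'x' -> {1}, take 1 (2->1 ok)
  t21 'y' -> {0,2}, take 0 (1->0 ok)
  t22 'y' -> {0,2}, take 2 (0->2 ok)
  t23 'y' -> {0,2}, take 2 (2->2 ok)
  t24 'y' -> {0,2}, take 2 (2->2 ok)
  t25 'y' -> {0,2}, take 2 (2->2 ok)
  t26 'x' -> {1}, take 1 (2->1 ok)
  t27 'y' -> {0,2}, take 0 (1->0 ok)
  t28 'y' -> {0,2}, take 2 (0->2 ok)
  t29 'y' -> {0,2}, take 2 (2->2 ok)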